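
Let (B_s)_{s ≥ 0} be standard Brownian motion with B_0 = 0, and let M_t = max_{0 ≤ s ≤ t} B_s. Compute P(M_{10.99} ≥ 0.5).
P(M_{10.99} ≥ 0.5) = 2·P(B_{10.99} ≥ 0.5) = 2(1 − Φ(0.5/√10.99)) ≈ 0.8801

By the reflection principle for Brownian motion, P(M_t ≥ a) = 2 · P(B_t ≥ a) for a ≥ 0. Since B_t ~ N(0, t), P(B_t ≥ 0.5) = 1 − Φ(0.5/√t) = 1 − Φ(0.5/√10.99) = 1 − Φ(0.1508). So
  P(M_{10.99} ≥ 0.5) = 2(1 − Φ(0.1508)) ≈ 0.8801.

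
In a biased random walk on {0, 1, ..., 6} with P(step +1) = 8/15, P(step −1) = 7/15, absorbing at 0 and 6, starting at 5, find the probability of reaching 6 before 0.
P(hit 6 before 0) = (1 − (7/8)^5) / (1 − (7/8)^6) = 127688/144495

Let u_k denote P(reach 6 before 0 | start at k). Boundary: u_0 = 0, u_6 = 1. Recurrence: u_k = 8/15·u_{k+1} + 7/15·u_{k-1} for 1 ≤ k ≤ 5. Try u_k = A + B·r^k with r = q/p = (7/15)/(8/15) = 7/8. Substitution satisfies the recurrence; boundary conditions give:
  u_k = (1 − r^k) / (1 − r^N) = (1 − (7/8)^5) / (1 − (7/8)^6) = 127688/144495.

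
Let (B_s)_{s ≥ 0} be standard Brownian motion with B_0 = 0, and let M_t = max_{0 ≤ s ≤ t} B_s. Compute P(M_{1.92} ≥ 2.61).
P(M_{1.92} ≥ 2.61) = 2·P(B_{1.92} ≥ 2.61) = 2(1 − Φ(2.61/√1.92)) ≈ 0.0596

By the reflection principle for Brownian motion, P(M_t ≥ a) = 2 · P(B_t ≥ a) for a ≥ 0. Since B_t ~ N(0, t), P(B_t ≥ 2.61) = 1 − Φ(2.61/√t) = 1 − Φ(2.61/√1.92) = 1 − Φ(1.8836). So
  P(M_{1.92} ≥ 2.61) = 2(1 − Φ(1.8836)) ≈ 0.0596.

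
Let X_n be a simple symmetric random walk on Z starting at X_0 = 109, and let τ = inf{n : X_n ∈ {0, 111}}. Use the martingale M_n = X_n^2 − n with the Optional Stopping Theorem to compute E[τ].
E[τ] = 218

M_n = X_n^2 − n is a martingale (since E[X_{n+1}^2 | F_n] = X_n^2 + 1). By OST (τ has finite mean in a bounded region), E[M_τ] = E[M_0] = X_0^2 − 0 = 109^2 = 11881. Also E[M_τ] = E[X_τ^2] − E[τ]. The walk exits at 0 or 111, with P(hit 111 first) = 109/111, so E[X_τ^2] = 111^2 · 109/111 + 0 = 12099. Thus E[τ] = E[X_τ^2] − E[M_τ] = 12099 − 11881 = 218 = 109(111 − 109) = 218.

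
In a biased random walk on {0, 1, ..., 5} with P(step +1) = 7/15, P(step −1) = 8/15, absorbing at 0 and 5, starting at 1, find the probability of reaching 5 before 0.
P(hit 5 before 0) = (1 − (8/7)^1) / (1 − (8/7)^5) = 2401/15961

Let u_k denote P(reach 5 before 0 | start at k). Boundary: u_0 = 0, u_5 = 1. Recurrence: u_k = 7/15·u_{k+1} + 8/15·u_{k-1} for 1 ≤ k ≤ 4. Try u_k = A + B·r^k with r = q/p = (8/15)/(7/15) = 8/7. Substitution satisfies the recurrence; boundary conditions give:
  u_k = (1 − r^k) / (1 − r^N) = (1 − (8/7)^1) / (1 − (8/7)^5) = 2401/15961.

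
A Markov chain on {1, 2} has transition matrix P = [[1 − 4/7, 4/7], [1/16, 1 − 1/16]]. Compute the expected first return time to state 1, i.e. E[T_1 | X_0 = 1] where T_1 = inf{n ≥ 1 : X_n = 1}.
E[T_1 | X_0 = 1] = 1/π_1 = 71/7

For an irreducible recurrent Markov chain with stationary distribution π, E[T_i | X_0 = i] = 1/π_i (Kac's formula). Here π_1 = (1/16)/(4/7 + 1/16) = (1/16)/(71/112) = 7/71, so E[T_1 | X_0 = 1] = 1/π_1 = (4/7 + 1/16)/(1/16) = (71/112)/(1/16) = 71/7.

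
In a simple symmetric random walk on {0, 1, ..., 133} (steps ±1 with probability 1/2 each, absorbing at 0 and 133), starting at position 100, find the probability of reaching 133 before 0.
P(hit 133 before 0) = 100/133

Let u_k = P(hit 133 before 0 | start at k). Then u_0 = 0, u_133 = 1, and u_k = u_{k-1}/2 + u_{k+1}/2 for 1 ≤ k ≤ 132. This harmonic recurrence is solved by u_k = k/133, giving u_100 = 100/133.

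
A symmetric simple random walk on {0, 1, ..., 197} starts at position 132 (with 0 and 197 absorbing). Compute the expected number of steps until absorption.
E[τ | X_0 = 132] = 8580

Let v_k = E[τ | X_0 = k]. Boundary: v_0 = v_197 = 0. Recurrence: v_k = 1 + (v_{k-1} + v_{k+1})/2 for 1 ≤ k ≤ 196. The particular solution to v_k − (v_{k-1} + v_{k+1})/2 = 1 is v_k = −k^2. Adding homogeneous solution A + B k and matching boundaries gives v_k = k (197 − k). Substituting k = 132: v_132 = 132 · 65 = 8580.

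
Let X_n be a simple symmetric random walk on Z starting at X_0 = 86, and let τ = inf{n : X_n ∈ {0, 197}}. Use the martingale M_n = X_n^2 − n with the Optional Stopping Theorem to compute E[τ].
E[τ] = 9546

M_n = X_n^2 − n is a martingale (since E[X_{n+1}^2 | F_n] = X_n^2 + 1). By OST (τ has finite mean in a bounded region), E[M_τ] = E[M_0] = X_0^2 − 0 = 86^2 = 7396. Also E[M_τ] = E[X_τ^2] − E[τ]. The walk exits at 0 or 197, with P(hit 197 first) = 86/197, so E[X_τ^2] = 197^2 · 86/197 + 0 = 16942. Thus E[τ] = E[X_τ^2] − E[M_τ] = 16942 − 7396 = 9546 = 86(197 − 86) = 9546.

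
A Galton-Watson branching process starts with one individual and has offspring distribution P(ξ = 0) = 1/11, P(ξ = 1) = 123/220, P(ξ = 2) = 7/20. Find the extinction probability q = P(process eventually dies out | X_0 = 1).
q = 20/77

The pgf is f(s) = 1/11 + 123/220·s + 7/20·s². The extinction probability q is the smallest fixed point of f in [0, 1]. Setting s = f(s):
  7/20·s² + (123/220 − 1)·s + 1/11 = 0
  7/20·s² − (1/11 + 7/20)·s + 1/11 = 0
which factors as (s − 1)·(7/20·s − 1/11) = 0, giving roots s = 1 and s = (1/11)/(7/20) = 20/77.
Mean offspring μ = 123/220 + 2·7/20 = 277/220 > 1 (supercritical), so q < 1. The extinction probability is the smaller root: q = (1/11)/(7/20) = 20/77.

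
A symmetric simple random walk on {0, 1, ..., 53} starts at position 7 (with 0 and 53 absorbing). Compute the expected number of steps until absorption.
E[τ | X_0 = 7] = 322

Let v_k = E[τ | X_0 = k]. Boundary: v_0 = v_53 = 0. Recurrence: v_k = 1 + (v_{k-1} + v_{k+1})/2 for 1 ≤ k ≤ 52. The particular solution to v_k − (v_{k-1} + v_{k+1})/2 = 1 is v_k = −k^2. Adding homogeneous solution A + B k and matching boundaries gives v_k = k (53 − k). Substituting k = 7: v_7 = 7 · 46 = 322.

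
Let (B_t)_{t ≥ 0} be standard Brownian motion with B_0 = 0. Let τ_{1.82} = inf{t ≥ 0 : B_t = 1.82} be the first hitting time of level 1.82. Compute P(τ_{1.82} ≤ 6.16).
P(τ_{1.82} ≤ 6.16) = 2(1 − Φ(1.82/√6.16)) = 2(1 − Φ(0.7333)) ≈ 0.4634

By the reflection principle for standard BM, P(τ_b ≤ t) = 2 · P(B_t ≥ b). Since B_t ~ N(0, t), P(B_t ≥ 1.82) = 1 − Φ(1.82/√t) = 1 − Φ(1.82/√6.16) = 1 − Φ(0.7333) ≈ 0.23169. Doubling: P(τ_{1.82} ≤ 6.16) ≈ 2 · 0.23169 = 0.46338 ≈ 0.4634.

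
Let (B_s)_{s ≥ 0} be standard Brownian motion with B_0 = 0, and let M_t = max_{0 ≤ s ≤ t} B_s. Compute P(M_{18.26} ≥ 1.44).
P(M_{18.26} ≥ 1.44) = 2·P(B_{18.26} ≥ 1.44) = 2(1 − Φ(1.44/√18.26)) ≈ 0.7361

By the reflection principle for Brownian motion, P(M_t ≥ a) = 2 · P(B_t ≥ a) for a ≥ 0. Since B_t ~ N(0, t), P(B_t ≥ 1.44) = 1 − Φ(1.44/√t) = 1 − Φ(1.44/√18.26) = 1 − Φ(0.3370). So
  P(M_{18.26} ≥ 1.44) = 2(1 − Φ(0.3370)) ≈ 0.7361.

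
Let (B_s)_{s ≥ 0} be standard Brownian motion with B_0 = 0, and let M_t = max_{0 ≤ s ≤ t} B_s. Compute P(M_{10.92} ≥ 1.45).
P(M_{10.92} ≥ 1.45) = 2·P(B_{10.92} ≥ 1.45) = 2(1 − Φ(1.45/√10.92)) ≈ 0.6608

By the reflection principle for Brownian motion, P(M_t ≥ a) = 2 · P(B_t ≥ a) for a ≥ 0. Since B_t ~ N(0, t), P(B_t ≥ 1.45) = 1 − Φ(1.45/√t) = 1 − Φ(1.45/√10.92) = 1 − Φ(0.4388). So
  P(M_{10.92} ≥ 1.45) = 2(1 − Φ(0.4388)) ≈ 0.6608.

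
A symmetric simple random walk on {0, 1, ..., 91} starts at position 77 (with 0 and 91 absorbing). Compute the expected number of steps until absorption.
E[τ | X_0 = 77] = 1078

Let v_k = E[τ | X_0 = k]. Boundary: v_0 = v_91 = 0. Recurrence: v_k = 1 + (v_{k-1} + v_{k+1})/2 for 1 ≤ k ≤ 90. The particular solution to v_k − (v_{k-1} + v_{k+1})/2 = 1 is v_k = −k^2. Adding homogeneous solution A + B k and matching boundaries gives v_k = k (91 − k). Substituting k = 77: v_77 = 77 · 14 = 1078.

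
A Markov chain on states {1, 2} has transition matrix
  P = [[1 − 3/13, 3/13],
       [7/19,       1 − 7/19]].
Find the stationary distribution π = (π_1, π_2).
π_1 = 91/148, π_2 = 57/148

Solve πP = π with π_1 + π_2 = 1. From πP = π: π_1 · (1 − 3/13) + π_2 · 7/19 = π_1 ⇒ π_2 · 7/19 = π_1 · 3/13 ⇒ π_2/π_1 = (3/13)/(7/19) = 57/91. Together with π_1 + π_2 = 1:
  π_1 = (7/19)/(3/13 + 7/19) = (7/19)/(148/247) = 91/148,
  π_2 = (3/13)/(3/13 + 7/19) = (3/13)/(148/247) = 57/148.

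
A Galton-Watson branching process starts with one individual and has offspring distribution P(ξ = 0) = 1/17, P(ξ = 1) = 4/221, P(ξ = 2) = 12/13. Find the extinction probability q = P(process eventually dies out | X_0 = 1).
q = 13/204

The pgf is f(s) = 1/17 + 4/221·s + 12/13·s². The extinction probability q is the smallest fixed point of f in [0, 1]. Setting s = f(s):
  12/13·s² + (4/221 − 1)·s + 1/17 = 0
  12/13·s² − (1/17 + 12/13)·s + 1/17 = 0
which factors as (s − 1)·(12/13·s − 1/17) = 0, giving roots s = 1 and s = (1/17)/(12/13) = 13/204.
Mean offspring μ = 4/221 + 2·12/13 = 412/221 > 1 (supercritical), so q < 1. The extinction probability is the smaller root: q = (1/17)/(12/13) = 13/204.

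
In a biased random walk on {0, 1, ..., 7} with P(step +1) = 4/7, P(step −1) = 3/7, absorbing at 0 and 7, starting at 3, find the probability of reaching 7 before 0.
P(hit 7 before 0) = (1 − (3/4)^3) / (1 − (3/4)^7) = 9472/14197

Let u_k denote P(reach 7 before 0 | start at k). Boundary: u_0 = 0, u_7 = 1. Recurrence: u_k = 4/7·u_{k+1} + 3/7·u_{k-1} for 1 ≤ k ≤ 6. Try u_k = A + B·r^k with r = q/p = (3/7)/(4/7) = 3/4. Substitution satisfies the recurrence; boundary conditions give:
  u_k = (1 − r^k) / (1 − r^N) = (1 − (3/4)^3) / (1 − (3/4)^7) = 9472/14197.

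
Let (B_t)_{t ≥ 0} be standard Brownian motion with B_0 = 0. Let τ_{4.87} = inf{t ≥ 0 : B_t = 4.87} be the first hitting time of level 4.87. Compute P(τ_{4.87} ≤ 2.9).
P(τ_{4.87} ≤ 2.9) = 2(1 − Φ(4.87/√2.9)) = 2(1 − Φ(2.8598)) ≈ 0.0042

By the reflection principle for standard BM, P(τ_b ≤ t) = 2 · P(B_t ≥ b). Since B_t ~ N(0, t), P(B_t ≥ 4.87) = 1 − Φ(4.87/√t) = 1 − Φ(4.87/√2.9) = 1 − Φ(2.8598) ≈ 0.00212. Doubling: P(τ_{4.87} ≤ 2.9) ≈ 2 · 0.00212 = 0.00424 ≈ 0.0042.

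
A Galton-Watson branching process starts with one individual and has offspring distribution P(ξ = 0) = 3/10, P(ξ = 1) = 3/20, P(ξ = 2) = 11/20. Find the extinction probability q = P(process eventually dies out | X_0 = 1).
q = 6/11

The pgf is f(s) = 3/10 + 3/20·s + 11/20·s². The extinction probability q is the smallest fixed point of f in [0, 1]. Setting s = f(s):
  11/20·s² + (3/20 − 1)·s + 3/10 = 0
  11/20·s² − (3/10 + 11/20)·s + 3/10 = 0
which factors as (s − 1)·(11/20·s − 3/10) = 0, giving roots s = 1 and s = (3/10)/(11/20) = 6/11.
Mean offspring μ = 3/20 + 2·11/20 = 5/4 > 1 (supercritical), so q < 1. The extinction probability is the smaller root: q = (3/10)/(11/20) = 6/11.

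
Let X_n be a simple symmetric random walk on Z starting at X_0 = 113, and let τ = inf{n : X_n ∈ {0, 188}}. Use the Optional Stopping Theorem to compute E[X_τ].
E[X_τ] = 113

X_n is a martingale and τ is a bounded-mean stopping time (indeed τ is finite a.s. with bounded expectation since the walk is in a bounded region). By the OST, E[X_τ] = E[X_0] = 113. Equivalently: E[X_τ] = 188 · P(hit 188 first) + 0 · P(hit 0 first) = 188 · (113/188) = 113.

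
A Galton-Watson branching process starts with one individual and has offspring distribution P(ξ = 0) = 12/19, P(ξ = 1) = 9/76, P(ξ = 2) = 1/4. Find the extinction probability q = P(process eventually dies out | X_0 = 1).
q = 1

Mean offspring μ = 0·12/19 + 1·9/76 + 2·1/4 = 47/76 ≤ 1. For μ ≤ 1 with offspring not concentrated at 1, the Galton-Watson process goes extinct almost surely, so q = 1.
(Algebraic check: The pgf is f(s) = 12/19 + 9/76·s + 1/4·s². The extinction probability q is the smallest fixed point of f in [0, 1]. Setting s = f(s):
  1/4·s² + (9/76 − 1)·s + 12/19 = 0
  1/4·s² − (12/19 + 1/4)·s + 12/19 = 0
which factors as (s − 1)·(1/4·s − 12/19) = 0, giving roots s = 1 and s = (12/19)/(1/4) = 48/19. Since 48/19 ≥ 1, the smallest root in [0, 1] is s = 1.)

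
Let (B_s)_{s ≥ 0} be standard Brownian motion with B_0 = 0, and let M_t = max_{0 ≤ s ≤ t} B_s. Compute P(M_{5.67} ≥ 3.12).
P(M_{5.67} ≥ 3.12) = 2·P(B_{5.67} ≥ 3.12) = 2(1 − Φ(3.12/√5.67)) ≈ 0.1901

By the reflection principle for Brownian motion, P(M_t ≥ a) = 2 · P(B_t ≥ a) for a ≥ 0. Since B_t ~ N(0, t), P(B_t ≥ 3.12) = 1 − Φ(3.12/√t) = 1 − Φ(3.12/√5.67) = 1 − Φ(1.3103). So
  P(M_{5.67} ≥ 3.12) = 2(1 − Φ(1.3103)) ≈ 0.1901.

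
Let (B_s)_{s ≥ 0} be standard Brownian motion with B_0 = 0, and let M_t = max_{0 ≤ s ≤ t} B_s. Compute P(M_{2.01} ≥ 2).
P(M_{2.01} ≥ 2) = 2·P(B_{2.01} ≥ 2) = 2(1 − Φ(2/√2.01)) ≈ 0.1583

By the reflection principle for Brownian motion, P(M_t ≥ a) = 2 · P(B_t ≥ a) for a ≥ 0. Since B_t ~ N(0, t), P(B_t ≥ 2) = 1 − Φ(2/√t) = 1 − Φ(2/√2.01) = 1 − Φ(1.4107). So
  P(M_{2.01} ≥ 2) = 2(1 − Φ(1.4107)) ≈ 0.1583.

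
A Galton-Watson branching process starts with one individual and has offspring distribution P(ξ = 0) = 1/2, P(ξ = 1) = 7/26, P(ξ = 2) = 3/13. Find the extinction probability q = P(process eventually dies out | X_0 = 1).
q = 1

Mean offspring μ = 0·1/2 + 1·7/26 + 2·3/13 = 19/26 ≤ 1. For μ ≤ 1 with offspring not concentrated at 1, the Galton-Watson process goes extinct almost surely, so q = 1.
(Algebraic check: The pgf is f(s) = 1/2 + 7/26·s + 3/13·s². The extinction probability q is the smallest fixed point of f in [0, 1]. Setting s = f(s):
  3/13·s² + (7/26 − 1)·s + 1/2 = 0
  3/13·s² − (1/2 + 3/13)·s + 1/2 = 0
which factors as (s − 1)·(3/13·s − 1/2) = 0, giving roots s = 1 and s = (1/2)/(3/13) = 13/6. Since 13/6 ≥ 1, the smallest root in [0, 1] is s = 1.)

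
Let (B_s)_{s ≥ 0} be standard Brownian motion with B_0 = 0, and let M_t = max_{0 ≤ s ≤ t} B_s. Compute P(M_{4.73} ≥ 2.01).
P(M_{4.73} ≥ 2.01) = 2·P(B_{4.73} ≥ 2.01) = 2(1 − Φ(2.01/√4.73)) ≈ 0.3554

By the reflection principle for Brownian motion, P(M_t ≥ a) = 2 · P(B_t ≥ a) for a ≥ 0. Since B_t ~ N(0, t), P(B_t ≥ 2.01) = 1 − Φ(2.01/√t) = 1 − Φ(2.01/√4.73) = 1 − Φ(0.9242). So
  P(M_{4.73} ≥ 2.01) = 2(1 − Φ(0.9242)) ≈ 0.3554.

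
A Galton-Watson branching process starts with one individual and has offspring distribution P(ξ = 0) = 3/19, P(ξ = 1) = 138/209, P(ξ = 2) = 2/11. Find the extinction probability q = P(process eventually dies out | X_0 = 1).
q = 33/38

The pgf is f(s) = 3/19 + 138/209·s + 2/11·s². The extinction probability q is the smallest fixed point of f in [0, 1]. Setting s = f(s):
  2/11·s² + (138/209 − 1)·s + 3/19 = 0
  2/11·s² − (3/19 + 2/11)·s + 3/19 = 0
which factors as (s − 1)·(2/11·s − 3/19) = 0, giving roots s = 1 and s = (3/19)/(2/11) = 33/38.
Mean offspring μ = 138/209 + 2·2/11 = 214/209 > 1 (supercritical), so q < 1. The extinction probability is the smaller root: q = (3/19)/(2/11) = 33/38.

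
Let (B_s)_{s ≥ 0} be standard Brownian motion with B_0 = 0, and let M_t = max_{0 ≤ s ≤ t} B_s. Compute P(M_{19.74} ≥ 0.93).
P(M_{19.74} ≥ 0.93) = 2·P(B_{19.74} ≥ 0.93) = 2(1 − Φ(0.93/√19.74)) ≈ 0.8342

By the reflection principle for Brownian motion, P(M_t ≥ a) = 2 · P(B_t ≥ a) for a ≥ 0. Since B_t ~ N(0, t), P(B_t ≥ 0.93) = 1 − Φ(0.93/√t) = 1 − Φ(0.93/√19.74) = 1 − Φ(0.2093). So
  P(M_{19.74} ≥ 0.93) = 2(1 − Φ(0.2093)) ≈ 0.8342.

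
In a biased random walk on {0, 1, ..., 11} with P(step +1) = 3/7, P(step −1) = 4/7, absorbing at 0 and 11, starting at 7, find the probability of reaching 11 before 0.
P(hit 11 before 0) = (1 − (4/3)^7) / (1 − (4/3)^11) = 1149957/4017157

Let u_k denote P(reach 11 before 0 | start at k). Boundary: u_0 = 0, u_11 = 1. Recurrence: u_k = 3/7·u_{k+1} + 4/7·u_{k-1} for 1 ≤ k ≤ 10. Try u_k = A + B·r^k with r = q/p = (4/7)/(3/7) = 4/3. Substitution satisfies the recurrence; boundary conditions give:
  u_k = (1 − r^k) / (1 − r^N) = (1 − (4/3)^7) / (1 − (4/3)^11) = 1149957/4017157.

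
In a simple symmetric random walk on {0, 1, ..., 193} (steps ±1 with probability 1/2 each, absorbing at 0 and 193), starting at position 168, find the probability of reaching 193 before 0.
P(hit 193 before 0) = 168/193

Let u_k = P(hit 193 before 0 | start at k). Then u_0 = 0, u_193 = 1, and u_k = u_{k-1}/2 + u_{k+1}/2 for 1 ≤ k ≤ 192. This harmonic recurrence is solved by u_k = k/193, giving u_168 = 168/193.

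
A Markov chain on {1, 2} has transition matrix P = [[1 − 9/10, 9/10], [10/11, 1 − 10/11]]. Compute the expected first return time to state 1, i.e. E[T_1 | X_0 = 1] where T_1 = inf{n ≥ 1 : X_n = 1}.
E[T_1 | X_0 = 1] = 1/π_1 = 199/100

For an irreducible recurrent Markov chain with stationary distribution π, E[T_i | X_0 = i] = 1/π_i (Kac's formula). Here π_1 = (10/11)/(9/10 + 10/11) = (10/11)/(199/110) = 100/199, so E[T_1 | X_0 = 1] = 1/π_1 = (9/10 + 10/11)/(10/11) = (199/110)/(10/11) = 199/100.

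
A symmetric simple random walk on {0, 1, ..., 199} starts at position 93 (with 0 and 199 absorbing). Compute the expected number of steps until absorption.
E[τ | X_0 = 93] = 9858

Let v_k = E[τ | X_0 = k]. Boundary: v_0 = v_199 = 0. Recurrence: v_k = 1 + (v_{k-1} + v_{k+1})/2 for 1 ≤ k ≤ 198. The particular solution to v_k − (v_{k-1} + v_{k+1})/2 = 1 is v_k = −k^2. Adding homogeneous solution A + B k and matching boundaries gives v_k = k (199 − k). Substituting k = 93: v_93 = 93 · 106 = 9858.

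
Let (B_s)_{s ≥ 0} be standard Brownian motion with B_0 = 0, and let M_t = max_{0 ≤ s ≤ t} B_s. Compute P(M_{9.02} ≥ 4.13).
P(M_{9.02} ≥ 4.13) = 2·P(B_{9.02} ≥ 4.13) = 2(1 − Φ(4.13/√9.02)) ≈ 0.1691

By the reflection principle for Brownian motion, P(M_t ≥ a) = 2 · P(B_t ≥ a) for a ≥ 0. Since B_t ~ N(0, t), P(B_t ≥ 4.13) = 1 − Φ(4.13/√t) = 1 − Φ(4.13/√9.02) = 1 − Φ(1.3751). So
  P(M_{9.02} ≥ 4.13) = 2(1 − Φ(1.3751)) ≈ 0.1691.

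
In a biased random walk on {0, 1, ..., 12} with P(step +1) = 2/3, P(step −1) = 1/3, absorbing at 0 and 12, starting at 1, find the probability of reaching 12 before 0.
P(hit 12 before 0) = (1 − (1/2)^1) / (1 − (1/2)^12) = 2048/4095

Let u_k denote P(reach 12 before 0 | start at k). Boundary: u_0 = 0, u_12 = 1. Recurrence: u_k = 2/3·u_{k+1} + 1/3·u_{k-1} for 1 ≤ k ≤ 11. Try u_k = A + B·r^k with r = q/p = (1/3)/(2/3) = 1/2. Substitution satisfies the recurrence; boundary conditions give:
  u_k = (1 − r^k) / (1 − r^N) = (1 − (1/2)^1) / (1 − (1/2)^12) = 2048/4095.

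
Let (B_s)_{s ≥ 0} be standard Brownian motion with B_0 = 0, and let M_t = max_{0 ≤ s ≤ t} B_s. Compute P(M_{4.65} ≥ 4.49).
P(M_{4.65} ≥ 4.49) = 2·P(B_{4.65} ≥ 4.49) = 2(1 − Φ(4.49/√4.65)) ≈ 0.0373

By the reflection principle for Brownian motion, P(M_t ≥ a) = 2 · P(B_t ≥ a) for a ≥ 0. Since B_t ~ N(0, t), P(B_t ≥ 4.49) = 1 − Φ(4.49/√t) = 1 − Φ(4.49/√4.65) = 1 − Φ(2.0822). So
  P(M_{4.65} ≥ 4.49) = 2(1 − Φ(2.0822)) ≈ 0.0373.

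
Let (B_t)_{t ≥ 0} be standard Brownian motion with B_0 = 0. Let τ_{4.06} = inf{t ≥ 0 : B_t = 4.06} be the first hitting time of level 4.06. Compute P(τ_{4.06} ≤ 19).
P(τ_{4.06} ≤ 19) = 2(1 − Φ(4.06/√19)) = 2(1 − Φ(0.9314)) ≈ 0.3516

By the reflection principle for standard BM, P(τ_b ≤ t) = 2 · P(B_t ≥ b). Since B_t ~ N(0, t), P(B_t ≥ 4.06) = 1 − Φ(4.06/√t) = 1 − Φ(4.06/√19) = 1 − Φ(0.9314) ≈ 0.17582. Doubling: P(τ_{4.06} ≤ 19) ≈ 2 · 0.17582 = 0.35164 ≈ 0.3516.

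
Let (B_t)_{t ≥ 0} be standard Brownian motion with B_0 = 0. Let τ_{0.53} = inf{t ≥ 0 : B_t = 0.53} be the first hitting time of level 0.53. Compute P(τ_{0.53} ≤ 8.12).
P(τ_{0.53} ≤ 8.12) = 2(1 − Φ(0.53/√8.12)) = 2(1 − Φ(0.1860)) ≈ 0.8524

By the reflection principle for standard BM, P(τ_b ≤ t) = 2 · P(B_t ≥ b). Since B_t ~ N(0, t), P(B_t ≥ 0.53) = 1 − Φ(0.53/√t) = 1 − Φ(0.53/√8.12) = 1 − Φ(0.1860) ≈ 0.42622. Doubling: P(τ_{0.53} ≤ 8.12) ≈ 2 · 0.42622 = 0.85244 ≈ 0.8524.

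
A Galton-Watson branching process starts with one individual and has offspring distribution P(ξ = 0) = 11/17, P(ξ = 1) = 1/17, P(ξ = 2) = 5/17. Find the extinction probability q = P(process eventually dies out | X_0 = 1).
q = 1

Mean offspring μ = 0·11/17 + 1·1/17 + 2·5/17 = 11/17 ≤ 1. For μ ≤ 1 with offspring not concentrated at 1, the Galton-Watson process goes extinct almost surely, so q = 1.
(Algebraic check: The pgf is f(s) = 11/17 + 1/17·s + 5/17·s². The extinction probability q is the smallest fixed point of f in [0, 1]. Setting s = f(s):
  5/17·s² + (1/17 − 1)·s + 11/17 = 0
  5/17·s² − (11/17 + 5/17)·s + 11/17 = 0
which factors as (s − 1)·(5/17·s − 11/17) = 0, giving roots s = 1 and s = (11/17)/(5/17) = 11/5. Since 11/5 ≥ 1, the smallest root in [0, 1] is s = 1.)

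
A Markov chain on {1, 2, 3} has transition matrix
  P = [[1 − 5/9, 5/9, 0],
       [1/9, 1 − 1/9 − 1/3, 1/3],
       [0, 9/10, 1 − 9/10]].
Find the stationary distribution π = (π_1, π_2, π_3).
π = (27/212, 135/212, 25/106)

This is a birth-death chain on three states, which satisfies detailed balance: π_1 · P_{12} = π_2 · P_{21} and π_2 · P_{23} = π_3 · P_{32}.
From π_1 · 5/9 = π_2 · 1/9: π_2/π_1 = (5/9)/(1/9) = 5.
From π_2 · 1/3 = π_3 · 9/10: π_3/π_2 = (1/3)/(9/10) = 10/27.
Take π_1 proportional to 1; then unnormalized π = (1, 5, 50/27). Normalize by dividing by the sum 212/27:
  π = (27/212, 135/212, 25/106).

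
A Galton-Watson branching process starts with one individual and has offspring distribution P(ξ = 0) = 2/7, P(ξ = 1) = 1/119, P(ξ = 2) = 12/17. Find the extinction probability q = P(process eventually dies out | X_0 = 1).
q = 17/42

The pgf is f(s) = 2/7 + 1/119·s + 12/17·s². The extinction probability q is the smallest fixed point of f in [0, 1]. Setting s = f(s):
  12/17·s² + (1/119 − 1)·s + 2/7 = 0
  12/17·s² − (2/7 + 12/17)·s + 2/7 = 0
which factors as (s − 1)·(12/17·s − 2/7) = 0, giving roots s = 1 and s = (2/7)/(12/17) = 17/42.
Mean offspring μ = 1/119 + 2·12/17 = 169/119 > 1 (supercritical), so q < 1. The extinction probability is the smaller root: q = (2/7)/(12/17) = 17/42.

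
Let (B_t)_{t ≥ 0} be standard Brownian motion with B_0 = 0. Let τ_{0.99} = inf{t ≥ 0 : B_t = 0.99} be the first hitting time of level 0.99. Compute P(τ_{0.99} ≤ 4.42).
P(τ_{0.99} ≤ 4.42) = 2(1 − Φ(0.99/√4.42)) = 2(1 − Φ(0.4709)) ≈ 0.6377

By the reflection principle for standard BM, P(τ_b ≤ t) = 2 · P(B_t ≥ b). Since B_t ~ N(0, t), P(B_t ≥ 0.99) = 1 − Φ(0.99/√t) = 1 − Φ(0.99/√4.42) = 1 − Φ(0.4709) ≈ 0.31886. Doubling: P(τ_{0.99} ≤ 4.42) ≈ 2 · 0.31886 = 0.63772 ≈ 0.6377.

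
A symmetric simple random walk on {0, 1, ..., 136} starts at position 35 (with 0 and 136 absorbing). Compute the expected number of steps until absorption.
E[τ | X_0 = 35] = 3535

Let v_k = E[τ | X_0 = k]. Boundary: v_0 = v_136 = 0. Recurrence: v_k = 1 + (v_{k-1} + v_{k+1})/2 for 1 ≤ k ≤ 135. The particular solution to v_k − (v_{k-1} + v_{k+1})/2 = 1 is v_k = −k^2. Adding homogeneous solution A + B k and matching boundaries gives v_k = k (136 − k). Substituting k = 35: v_35 = 35 · 101 = 3535.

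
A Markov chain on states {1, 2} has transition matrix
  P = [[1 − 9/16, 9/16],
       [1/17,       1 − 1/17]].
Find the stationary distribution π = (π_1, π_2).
π_1 = 16/169, π_2 = 153/169

Solve πP = π with π_1 + π_2 = 1. From πP = π: π_1 · (1 − 9/16) + π_2 · 1/17 = π_1 ⇒ π_2 · 1/17 = π_1 · 9/16 ⇒ π_2/π_1 = (9/16)/(1/17) = 153/16. Together with π_1 + π_2 = 1:
  π_1 = (1/17)/(9/16 + 1/17) = (1/17)/(169/272) = 16/169,
  π_2 = (9/16)/(9/16 + 1/17) = (9/16)/(169/272) = 153/169.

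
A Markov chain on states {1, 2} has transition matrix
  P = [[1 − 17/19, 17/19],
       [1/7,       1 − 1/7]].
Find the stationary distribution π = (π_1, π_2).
π_1 = 19/138, π_2 = 119/138

Solve πP = π with π_1 + π_2 = 1. From πP = π: π_1 · (1 − 17/19) + π_2 · 1/7 = π_1 ⇒ π_2 · 1/7 = π_1 · 17/19 ⇒ π_2/π_1 = (17/19)/(1/7) = 119/19. Together with π_1 + π_2 = 1:
  π_1 = (1/7)/(17/19 + 1/7) = (1/7)/(138/133) = 19/138,
  π_2 = (17/19)/(17/19 + 1/7) = (17/19)/(138/133) = 119/138.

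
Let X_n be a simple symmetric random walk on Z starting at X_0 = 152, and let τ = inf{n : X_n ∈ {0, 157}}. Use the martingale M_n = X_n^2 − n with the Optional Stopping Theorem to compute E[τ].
E[τ] = 760

M_n = X_n^2 − n is a martingale (since E[X_{n+1}^2 | F_n] = X_n^2 + 1). By OST (τ has finite mean in a bounded region), E[M_τ] = E[M_0] = X_0^2 − 0 = 152^2 = 23104. Also E[M_τ] = E[X_τ^2] − E[τ]. The walk exits at 0 or 157, with P(hit 157 first) = 152/157, so E[X_τ^2] = 157^2 · 152/157 + 0 = 23864. Thus E[τ] = E[X_τ^2] − E[M_τ] = 23864 − 23104 = 760 = 152(157 − 152) = 760.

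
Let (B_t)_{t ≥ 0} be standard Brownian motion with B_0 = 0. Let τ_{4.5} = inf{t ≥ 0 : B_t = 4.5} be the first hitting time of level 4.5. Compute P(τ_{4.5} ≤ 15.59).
P(τ_{4.5} ≤ 15.59) = 2(1 − Φ(4.5/√15.59)) = 2(1 − Φ(1.1397)) ≈ 0.2544

By the reflection principle for standard BM, P(τ_b ≤ t) = 2 · P(B_t ≥ b). Since B_t ~ N(0, t), P(B_t ≥ 4.5) = 1 − Φ(4.5/√t) = 1 − Φ(4.5/√15.59) = 1 − Φ(1.1397) ≈ 0.12721. Doubling: P(τ_{4.5} ≤ 15.59) ≈ 2 · 0.12721 = 0.25442 ≈ 0.2544.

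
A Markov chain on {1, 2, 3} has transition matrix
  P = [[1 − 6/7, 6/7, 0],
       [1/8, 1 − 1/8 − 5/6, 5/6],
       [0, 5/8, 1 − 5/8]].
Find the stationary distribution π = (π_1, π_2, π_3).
π = (1/17, 48/119, 64/119)

This is a birth-death chain on three states, which satisfies detailed balance: π_1 · P_{12} = π_2 · P_{21} and π_2 · P_{23} = π_3 · P_{32}.
From π_1 · 6/7 = π_2 · 1/8: π_2/π_1 = (6/7)/(1/8) = 48/7.
From π_2 · 5/6 = π_3 · 5/8: π_3/π_2 = (5/6)/(5/8) = 4/3.
Take π_1 proportional to 1; then unnormalized π = (1, 48/7, 64/7). Normalize by dividing by the sum 17:
  π = (1/17, 48/119, 64/119).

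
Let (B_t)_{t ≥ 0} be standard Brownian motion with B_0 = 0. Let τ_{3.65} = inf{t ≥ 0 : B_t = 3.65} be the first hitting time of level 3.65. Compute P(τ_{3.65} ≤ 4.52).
P(τ_{3.65} ≤ 4.52) = 2(1 − Φ(3.65/√4.52)) = 2(1 − Φ(1.7168)) ≈ 0.0860

By the reflection principle for standard BM, P(τ_b ≤ t) = 2 · P(B_t ≥ b). Since B_t ~ N(0, t), P(B_t ≥ 3.65) = 1 − Φ(3.65/√t) = 1 − Φ(3.65/√4.52) = 1 − Φ(1.7168) ≈ 0.04301. Doubling: P(τ_{3.65} ≤ 4.52) ≈ 2 · 0.04301 = 0.08602 ≈ 0.0860.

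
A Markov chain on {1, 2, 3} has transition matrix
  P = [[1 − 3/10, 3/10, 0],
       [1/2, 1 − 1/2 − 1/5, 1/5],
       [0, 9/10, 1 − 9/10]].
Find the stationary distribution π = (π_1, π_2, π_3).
π = (15/26, 9/26, 1/13)

This is a birth-death chain on three states, which satisfies detailed balance: π_1 · P_{12} = π_2 · P_{21} and π_2 · P_{23} = π_3 · P_{32}.
From π_1 · 3/10 = π_2 · 1/2: π_2/π_1 = (3/10)/(1/2) = 3/5.
From π_2 · 1/5 = π_3 · 9/10: π_3/π_2 = (1/5)/(9/10) = 2/9.
Take π_1 proportional to 1; then unnormalized π = (1, 3/5, 2/15). Normalize by dividing by the sum 26/15:
  π = (15/26, 9/26, 1/13).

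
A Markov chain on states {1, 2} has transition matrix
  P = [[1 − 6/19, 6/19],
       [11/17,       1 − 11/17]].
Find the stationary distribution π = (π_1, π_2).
π_1 = 209/311, π_2 = 102/311

Solve πP = π with π_1 + π_2 = 1. From πP = π: π_1 · (1 − 6/19) + π_2 · 11/17 = π_1 ⇒ π_2 · 11/17 = π_1 · 6/19 ⇒ π_2/π_1 = (6/19)/(11/17) = 102/209. Together with π_1 + π_2 = 1:
  π_1 = (11/17)/(6/19 + 11/17) = (11/17)/(311/323) = 209/311,
  π_2 = (6/19)/(6/19 + 11/17) = (6/19)/(311/323) = 102/311.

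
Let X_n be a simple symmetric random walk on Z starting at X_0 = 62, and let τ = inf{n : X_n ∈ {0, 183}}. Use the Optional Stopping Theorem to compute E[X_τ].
E[X_τ] = 62

X_n is a martingale and τ is a bounded-mean stopping time (indeed τ is finite a.s. with bounded expectation since the walk is in a bounded region). By the OST, E[X_τ] = E[X_0] = 62. Equivalently: E[X_τ] = 183 · P(hit 183 first) + 0 · P(hit 0 first) = 183 · (62/183) = 62.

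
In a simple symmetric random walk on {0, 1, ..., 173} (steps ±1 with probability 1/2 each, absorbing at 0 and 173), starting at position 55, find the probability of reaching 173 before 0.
P(hit 173 before 0) = 55/173

Let u_k = P(hit 173 before 0 | start at k). Then u_0 = 0, u_173 = 1, and u_k = u_{k-1}/2 + u_{k+1}/2 for 1 ≤ k ≤ 172. This harmonic recurrence is solved by u_k = k/173, giving u_55 = 55/173.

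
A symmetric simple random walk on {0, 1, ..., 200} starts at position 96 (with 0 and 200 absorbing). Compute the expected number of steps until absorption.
E[τ | X_0 = 96] = 9984

Let v_k = E[τ | X_0 = k]. Boundary: v_0 = v_200 = 0. Recurrence: v_k = 1 + (v_{k-1} + v_{k+1})/2 for 1 ≤ k ≤ 199. The particular solution to v_k − (v_{k-1} + v_{k+1})/2 = 1 is v_k = −k^2. Adding homogeneous solution A + B k and matching boundaries gives v_k = k (200 − k). Substituting k = 96: v_96 = 96 · 104 = 9984.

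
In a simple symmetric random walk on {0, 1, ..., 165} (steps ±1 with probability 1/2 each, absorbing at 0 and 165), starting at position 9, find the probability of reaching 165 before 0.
P(hit 165 before 0) = 9/165 = 3/55

Let u_k = P(hit 165 before 0 | start at k). Then u_0 = 0, u_165 = 1, and u_k = u_{k-1}/2 + u_{k+1}/2 for 1 ≤ k ≤ 164. This harmonic recurrence is solved by u_k = k/165, giving u_9 = 9/165 = 3/55.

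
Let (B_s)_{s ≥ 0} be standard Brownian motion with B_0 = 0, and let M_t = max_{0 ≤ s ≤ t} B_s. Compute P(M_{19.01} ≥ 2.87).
P(M_{19.01} ≥ 2.87) = 2·P(B_{19.01} ≥ 2.87) = 2(1 − Φ(2.87/√19.01)) ≈ 0.5104

By the reflection principle for Brownian motion, P(M_t ≥ a) = 2 · P(B_t ≥ a) for a ≥ 0. Since B_t ~ N(0, t), P(B_t ≥ 2.87) = 1 − Φ(2.87/√t) = 1 − Φ(2.87/√19.01) = 1 − Φ(0.6582). So
  P(M_{19.01} ≥ 2.87) = 2(1 − Φ(0.6582)) ≈ 0.5104.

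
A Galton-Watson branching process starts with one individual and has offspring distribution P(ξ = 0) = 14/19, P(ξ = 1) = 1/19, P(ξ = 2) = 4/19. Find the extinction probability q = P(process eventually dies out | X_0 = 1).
q = 1

Mean offspring μ = 0·14/19 + 1·1/19 + 2·4/19 = 9/19 ≤ 1. For μ ≤ 1 with offspring not concentrated at 1, the Galton-Watson process goes extinct almost surely, so q = 1.
(Algebraic check: The pgf is f(s) = 14/19 + 1/19·s + 4/19·s². The extinction probability q is the smallest fixed point of f in [0, 1]. Setting s = f(s):
  4/19·s² + (1/19 − 1)·s + 14/19 = 0
  4/19·s² − (14/19 + 4/19)·s + 14/19 = 0
which factors as (s − 1)·(4/19·s − 14/19) = 0, giving roots s = 1 and s = (14/19)/(4/19) = 7/2. Since 7/2 ≥ 1, the smallest root in [0, 1] is s = 1.)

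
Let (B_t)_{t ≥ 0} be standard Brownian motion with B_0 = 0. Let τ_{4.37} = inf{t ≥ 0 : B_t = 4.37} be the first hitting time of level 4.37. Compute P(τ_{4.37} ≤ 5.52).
P(τ_{4.37} ≤ 5.52) = 2(1 − Φ(4.37/√5.52)) = 2(1 − Φ(1.8600)) ≈ 0.0629

By the reflection principle for standard BM, P(τ_b ≤ t) = 2 · P(B_t ≥ b). Since B_t ~ N(0, t), P(B_t ≥ 4.37) = 1 − Φ(4.37/√t) = 1 − Φ(4.37/√5.52) = 1 − Φ(1.8600) ≈ 0.03144. Doubling: P(τ_{4.37} ≤ 5.52) ≈ 2 · 0.03144 = 0.06288 ≈ 0.0629.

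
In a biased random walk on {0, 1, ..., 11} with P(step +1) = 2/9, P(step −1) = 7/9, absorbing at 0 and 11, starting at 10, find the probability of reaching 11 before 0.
P(hit 11 before 0) = (1 − (7/2)^10) / (1 − (7/2)^11) = 112989690/395464939

Let u_k denote P(reach 11 before 0 | start at k). Boundary: u_0 = 0, u_11 = 1. Recurrence: u_k = 2/9·u_{k+1} + 7/9·u_{k-1} for 1 ≤ k ≤ 10. Try u_k = A + B·r^k with r = q/p = (7/9)/(2/9) = 7/2. Substitution satisfies the recurrence; boundary conditions give:
  u_k = (1 − r^k) / (1 − r^N) = (1 − (7/2)^10) / (1 − (7/2)^11) = 112989690/395464939.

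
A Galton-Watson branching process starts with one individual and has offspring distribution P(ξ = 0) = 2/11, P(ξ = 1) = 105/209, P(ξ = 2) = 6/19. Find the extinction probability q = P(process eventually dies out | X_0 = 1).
q = 19/33

The pgf is f(s) = 2/11 + 105/209·s + 6/19·s². The extinction probability q is the smallest fixed point of f in [0, 1]. Setting s = f(s):
  6/19·s² + (105/209 − 1)·s + 2/11 = 0
  6/19·s² − (2/11 + 6/19)·s + 2/11 = 0
which factors as (s − 1)·(6/19·s − 2/11) = 0, giving roots s = 1 and s = (2/11)/(6/19) = 19/33.
Mean offspring μ = 105/209 + 2·6/19 = 237/209 > 1 (supercritical), so q < 1. The extinction probability is the smaller root: q = (2/11)/(6/19) = 19/33.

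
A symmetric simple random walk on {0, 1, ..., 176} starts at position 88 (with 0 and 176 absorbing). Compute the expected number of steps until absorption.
E[τ | X_0 = 88] = 7744

Let v_k = E[τ | X_0 = k]. Boundary: v_0 = v_176 = 0. Recurrence: v_k = 1 + (v_{k-1} + v_{k+1})/2 for 1 ≤ k ≤ 175. The particular solution to v_k − (v_{k-1} + v_{k+1})/2 = 1 is v_k = −k^2. Adding homogeneous solution A + B k and matching boundaries gives v_k = k (176 − k). Substituting k = 88: v_88 = 88 · 88 = 7744.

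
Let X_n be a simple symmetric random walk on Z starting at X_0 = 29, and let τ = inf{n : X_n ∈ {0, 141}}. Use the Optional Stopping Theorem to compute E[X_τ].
E[X_τ] = 29

X_n is a martingale and τ is a bounded-mean stopping time (indeed τ is finite a.s. with bounded expectation since the walk is in a bounded region). By the OST, E[X_τ] = E[X_0] = 29. Equivalently: E[X_τ] = 141 · P(hit 141 first) + 0 · P(hit 0 first) = 141 · (29/141) = 29.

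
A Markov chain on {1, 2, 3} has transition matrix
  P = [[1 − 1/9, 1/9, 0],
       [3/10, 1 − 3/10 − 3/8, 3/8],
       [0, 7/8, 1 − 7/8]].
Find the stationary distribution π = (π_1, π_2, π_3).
π = (189/289, 70/289, 30/289)

This is a birth-death chain on three states, which satisfies detailed balance: π_1 · P_{12} = π_2 · P_{21} and π_2 · P_{23} = π_3 · P_{32}.
From π_1 · 1/9 = π_2 · 3/10: π_2/π_1 = (1/9)/(3/10) = 10/27.
From π_2 · 3/8 = π_3 · 7/8: π_3/π_2 = (3/8)/(7/8) = 3/7.
Take π_1 proportional to 1; then unnormalized π = (1, 10/27, 10/63). Normalize by dividing by the sum 289/189:
  π = (189/289, 70/289, 30/289).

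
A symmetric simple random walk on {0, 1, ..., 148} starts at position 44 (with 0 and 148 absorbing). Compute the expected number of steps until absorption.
E[τ | X_0 = 44] = 4576

Let v_k = E[τ | X_0 = k]. Boundary: v_0 = v_148 = 0. Recurrence: v_k = 1 + (v_{k-1} + v_{k+1})/2 for 1 ≤ k ≤ 147. The particular solution to v_k − (v_{k-1} + v_{k+1})/2 = 1 is v_k = −k^2. Adding homogeneous solution A + B k and matching boundaries gives v_k = k (148 − k). Substituting k = 44: v_44 = 44 · 104 = 4576.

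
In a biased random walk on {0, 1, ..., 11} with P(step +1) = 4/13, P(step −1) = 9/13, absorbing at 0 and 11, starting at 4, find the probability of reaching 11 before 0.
P(hit 11 before 0) = (1 − (9/4)^4) / (1 − (9/4)^11) = 20660224/6275373061

Let u_k denote P(reach 11 before 0 | start at k). Boundary: u_0 = 0, u_11 = 1. Recurrence: u_k = 4/13·u_{k+1} + 9/13·u_{k-1} for 1 ≤ k ≤ 10. Try u_k = A + B·r^k with r = q/p = (9/13)/(4/13) = 9/4. Substitution satisfies the recurrence; boundary conditions give:
  u_k = (1 − r^k) / (1 − r^N) = (1 − (9/4)^4) / (1 − (9/4)^11) = 20660224/6275373061.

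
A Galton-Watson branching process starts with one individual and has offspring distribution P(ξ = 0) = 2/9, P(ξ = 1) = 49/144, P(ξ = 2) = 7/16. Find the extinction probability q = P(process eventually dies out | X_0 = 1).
q = 32/63

The pgf is f(s) = 2/9 + 49/144·s + 7/16·s². The extinction probability q is the smallest fixed point of f in [0, 1]. Setting s = f(s):
  7/16·s² + (49/144 − 1)·s + 2/9 = 0
  7/16·s² − (2/9 + 7/16)·s + 2/9 = 0
which factors as (s − 1)·(7/16·s − 2/9) = 0, giving roots s = 1 and s = (2/9)/(7/16) = 32/63.
Mean offspring μ = 49/144 + 2·7/16 = 175/144 > 1 (supercritical), so q < 1. The extinction probability is the smaller root: q = (2/9)/(7/16) = 32/63.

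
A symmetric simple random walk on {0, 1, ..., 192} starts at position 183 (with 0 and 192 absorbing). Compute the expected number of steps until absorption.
E[τ | X_0 = 183] = 1647

Let v_k = E[τ | X_0 = k]. Boundary: v_0 = v_192 = 0. Recurrence: v_k = 1 + (v_{k-1} + v_{k+1})/2 for 1 ≤ k ≤ 191. The particular solution to v_k − (v_{k-1} + v_{k+1})/2 = 1 is v_k = −k^2. Adding homogeneous solution A + B k and matching boundaries gives v_k = k (192 − k). Substituting k = 183: v_183 = 183 · 9 = 1647.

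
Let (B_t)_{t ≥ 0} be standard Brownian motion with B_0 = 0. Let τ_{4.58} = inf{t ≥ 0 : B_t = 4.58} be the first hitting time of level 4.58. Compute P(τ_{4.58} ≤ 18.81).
P(τ_{4.58} ≤ 18.81) = 2(1 − Φ(4.58/√18.81)) = 2(1 − Φ(1.0560)) ≈ 0.2910

By the reflection principle for standard BM, P(τ_b ≤ t) = 2 · P(B_t ≥ b). Since B_t ~ N(0, t), P(B_t ≥ 4.58) = 1 − Φ(4.58/√t) = 1 − Φ(4.58/√18.81) = 1 − Φ(1.0560) ≈ 0.14548. Doubling: P(τ_{4.58} ≤ 18.81) ≈ 2 · 0.14548 = 0.29096 ≈ 0.2910.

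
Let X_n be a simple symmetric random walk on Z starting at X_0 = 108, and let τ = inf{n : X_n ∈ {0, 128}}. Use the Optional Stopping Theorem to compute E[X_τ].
E[X_τ] = 108

X_n is a martingale and τ is a bounded-mean stopping time (indeed τ is finite a.s. with bounded expectation since the walk is in a bounded region). By the OST, E[X_τ] = E[X_0] = 108. Equivalently: E[X_τ] = 128 · P(hit 128 first) + 0 · P(hit 0 first) = 128 · (108/128) = 108.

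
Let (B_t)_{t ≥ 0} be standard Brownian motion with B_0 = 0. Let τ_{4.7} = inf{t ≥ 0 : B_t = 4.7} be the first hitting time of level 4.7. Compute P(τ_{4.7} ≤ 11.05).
P(τ_{4.7} ≤ 11.05) = 2(1 − Φ(4.7/√11.05)) = 2(1 − Φ(1.4139)) ≈ 0.1574

By the reflection principle for standard BM, P(τ_b ≤ t) = 2 · P(B_t ≥ b). Since B_t ~ N(0, t), P(B_t ≥ 4.7) = 1 − Φ(4.7/√t) = 1 − Φ(4.7/√11.05) = 1 − Φ(1.4139) ≈ 0.07870. Doubling: P(τ_{4.7} ≤ 11.05) ≈ 2 · 0.07870 = 0.15740 ≈ 0.1574.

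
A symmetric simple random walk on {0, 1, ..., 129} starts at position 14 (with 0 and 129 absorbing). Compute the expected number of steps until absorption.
E[τ | X_0 = 14] = 1610

Let v_k = E[τ | X_0 = k]. Boundary: v_0 = v_129 = 0. Recurrence: v_k = 1 + (v_{k-1} + v_{k+1})/2 for 1 ≤ k ≤ 128. The particular solution to v_k − (v_{k-1} + v_{k+1})/2 = 1 is v_k = −k^2. Adding homogeneous solution A + B k and matching boundaries gives v_k = k (129 − k). Substituting k = 14: v_14 = 14 · 115 = 1610.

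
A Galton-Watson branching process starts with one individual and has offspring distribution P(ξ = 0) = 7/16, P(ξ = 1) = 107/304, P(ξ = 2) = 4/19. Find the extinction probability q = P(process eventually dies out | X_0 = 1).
q = 1

Mean offspring μ = 0·7/16 + 1·107/304 + 2·4/19 = 235/304 ≤ 1. For μ ≤ 1 with offspring not concentrated at 1, the Galton-Watson process goes extinct almost surely, so q = 1.
(Algebraic check: The pgf is f(s) = 7/16 + 107/304·s + 4/19·s². The extinction probability q is the smallest fixed point of f in [0, 1]. Setting s = f(s):
  4/19·s² + (107/304 − 1)·s + 7/16 = 0
  4/19·s² − (7/16 + 4/19)·s + 7/16 = 0
which factors as (s − 1)·(4/19·s − 7/16) = 0, giving roots s = 1 and s = (7/16)/(4/19) = 133/64. Since 133/64 ≥ 1, the smallest root in [0, 1] is s = 1.)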